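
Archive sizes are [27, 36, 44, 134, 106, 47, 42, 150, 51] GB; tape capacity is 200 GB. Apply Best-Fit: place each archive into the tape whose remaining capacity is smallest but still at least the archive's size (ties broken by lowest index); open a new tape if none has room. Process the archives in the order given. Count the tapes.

Put 27 GB in tape 1; 173 GB remain.
Put 36 GB in tape 1; 137 GB remain.
Put 44 GB in tape 1; 93 GB remain.
Put 134 GB in tape 2; 66 GB remain.
Put 106 GB in tape 3; 94 GB remain.
Put 47 GB in tape 2; 19 GB remain.
Put 42 GB in tape 1; 51 GB remain.
Put 150 GB in tape 4; 50 GB remain.
Put 51 GB in tape 1; 0 GB remain.
Final tapes: [27,36,44,42,51] [134,47] [106] [150].

4 tapes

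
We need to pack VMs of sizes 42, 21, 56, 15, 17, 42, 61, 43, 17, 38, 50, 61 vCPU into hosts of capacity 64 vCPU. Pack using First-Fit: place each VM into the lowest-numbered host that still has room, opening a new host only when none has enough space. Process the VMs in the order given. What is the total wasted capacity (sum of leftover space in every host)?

113

42 vCPU → host 1 (remaining 22 vCPU)
21 vCPU → host 1 (remaining 1 vCPU)
56 vCPU → host 2 (remaining 8 vCPU)
15 vCPU → host 3 (remaining 49 vCPU)
17 vCPU → host 3 (remaining 32 vCPU)
42 vCPU → host 4 (remaining 22 vCPU)
61 vCPU → host 5 (remaining 3 vCPU)
43 vCPU → host 6 (remaining 21 vCPU)
17 vCPU → host 3 (remaining 15 vCPU)
38 vCPU → host 7 (remaining 26 vCPU)
50 vCPU → host 8 (remaining 14 vCPU)
61 vCPU → host 9 (remaining 3 vCPU)
9 hosts × 64 vCPU = 576 vCPU; used 463 vCPU; unused 113 vCPU.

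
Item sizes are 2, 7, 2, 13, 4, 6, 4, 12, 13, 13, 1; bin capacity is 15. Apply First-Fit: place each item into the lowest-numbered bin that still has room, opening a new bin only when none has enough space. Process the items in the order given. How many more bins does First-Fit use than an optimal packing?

0

First-Fit: [2,7,2,4] [13,1] [6,4] [12] [13] [13] → 6 bins.
Total size 77; any packing needs at least ⌈77/15⌉ = 6 bins.
So 6 is already optimal.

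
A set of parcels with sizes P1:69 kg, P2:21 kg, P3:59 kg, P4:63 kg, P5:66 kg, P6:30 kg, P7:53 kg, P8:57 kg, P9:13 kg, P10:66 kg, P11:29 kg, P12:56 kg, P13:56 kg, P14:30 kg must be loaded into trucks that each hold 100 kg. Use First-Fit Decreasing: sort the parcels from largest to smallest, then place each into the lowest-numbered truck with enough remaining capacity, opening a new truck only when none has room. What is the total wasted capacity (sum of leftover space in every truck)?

232

Sorted descending: 69, 66, 66, 63, 59, 57, 56, 56, 53, 30, 30, 29, 21, 13.
69 kg → truck 1 (remaining 31 kg)
66 kg → truck 2 (remaining 34 kg)
66 kg → truck 3 (remaining 34 kg)
63 kg → truck 4 (remaining 37 kg)
59 kg → truck 5 (remaining 41 kg)
57 kg → truck 6 (remaining 43 kg)
56 kg → truck 7 (remaining 44 kg)
56 kg → truck 8 (remaining 44 kg)
53 kg → truck 9 (remaining 47 kg)
30 kg → truck 1 (remaining 1 kg)
30 kg → truck 2 (remaining 4 kg)
29 kg → truck 3 (remaining 5 kg)
21 kg → truck 4 (remaining 16 kg)
13 kg → truck 4 (remaining 3 kg)
9 trucks × 100 kg = 900 kg; used 668 kg; unused 232 kg.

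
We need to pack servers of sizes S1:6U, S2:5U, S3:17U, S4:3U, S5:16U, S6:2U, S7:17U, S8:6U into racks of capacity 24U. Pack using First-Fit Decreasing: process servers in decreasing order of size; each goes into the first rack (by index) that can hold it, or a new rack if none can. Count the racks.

4

Sorted descending: 17, 17, 16, 6, 6, 5, 3, 2.
17U → rack 1 (remaining 7U)
17U → rack 2 (remaining 7U)
16U → rack 3 (remaining 8U)
6U → rack 1 (remaining 1U)
6U → rack 2 (remaining 1U)
5U → rack 3 (remaining 3U)
3U → rack 3 (remaining 0U)
2U → rack 4 (remaining 22U)
Final racks: [17,6] [17,6] [16,5,3] [2].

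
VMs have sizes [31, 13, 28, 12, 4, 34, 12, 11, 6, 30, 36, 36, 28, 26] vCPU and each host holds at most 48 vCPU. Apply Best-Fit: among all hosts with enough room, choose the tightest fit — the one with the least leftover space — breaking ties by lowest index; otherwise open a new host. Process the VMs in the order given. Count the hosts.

Put 31 vCPU in host 1; 17 vCPU remain.
Put 13 vCPU in host 1; 4 vCPU remain.
Put 28 vCPU in host 2; 20 vCPU remain.
Put 12 vCPU in host 2; 8 vCPU remain.
Put 4 vCPU in host 1; 0 vCPU remain.
Put 34 vCPU in host 3; 14 vCPU remain.
Put 12 vCPU in host 3; 2 vCPU remain.
Put 11 vCPU in host 4; 37 vCPU remain.
Put 6 vCPU in host 2; 2 vCPU remain.
Put 30 vCPU in host 4; 7 vCPU remain.
Put 36 vCPU in host 5; 12 vCPU remain.
Put 36 vCPU in host 6; 12 vCPU remain.
Put 28 vCPU in host 7; 20 vCPU remain.
Put 26 vCPU in host 8; 22 vCPU remain.
Final hosts: [31,13,4] [28,12,6] [34,12] [11,30] [36] [36] [28] [26].

8 hosts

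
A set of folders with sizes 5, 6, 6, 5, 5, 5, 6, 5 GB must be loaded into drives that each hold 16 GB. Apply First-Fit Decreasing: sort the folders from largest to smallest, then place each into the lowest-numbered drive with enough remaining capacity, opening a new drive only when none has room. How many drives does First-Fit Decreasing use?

3 drives

Sorted descending: 6, 6, 6, 5, 5, 5, 5, 5.
6 GB → drive 1 (remaining 10 GB)
6 GB → drive 1 (remaining 4 GB)
6 GB → drive 2 (remaining 10 GB)
5 GB → drive 2 (remaining 5 GB)
5 GB → drive 2 (remaining 0 GB)
5 GB → drive 3 (remaining 11 GB)
5 GB → drive 3 (remaining 6 GB)
5 GB → drive 3 (remaining 1 GB)
Final drives: [6,6] [6,5,5] [5,5,5].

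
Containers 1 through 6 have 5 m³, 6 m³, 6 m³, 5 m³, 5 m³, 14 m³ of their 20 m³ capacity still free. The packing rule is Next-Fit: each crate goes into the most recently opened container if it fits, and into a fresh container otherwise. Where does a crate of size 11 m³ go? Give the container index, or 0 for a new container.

Next-Fit only looks at container 6, which has 14 m³ free.
11 m³ fits there.

6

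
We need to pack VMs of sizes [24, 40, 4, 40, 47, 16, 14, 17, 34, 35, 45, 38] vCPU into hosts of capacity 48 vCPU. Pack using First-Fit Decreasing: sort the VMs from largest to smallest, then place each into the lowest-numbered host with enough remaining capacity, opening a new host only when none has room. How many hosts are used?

Sorted descending: 47, 45, 40, 40, 38, 35, 34, 24, 17, 16, 14, 4.
Put 47 vCPU in host 1; 1 vCPU remain.
Put 45 vCPU in host 2; 3 vCPU remain.
Put 40 vCPU in host 3; 8 vCPU remain.
Put 40 vCPU in host 4; 8 vCPU remain.
Put 38 vCPU in host 5; 10 vCPU remain.
Put 35 vCPU in host 6; 13 vCPU remain.
Put 34 vCPU in host 7; 14 vCPU remain.
Put 24 vCPU in host 8; 24 vCPU remain.
Put 17 vCPU in host 8; 7 vCPU remain.
Put 16 vCPU in host 9; 32 vCPU remain.
Put 14 vCPU in host 7; 0 vCPU remain.
Put 4 vCPU in host 3; 4 vCPU remain.

9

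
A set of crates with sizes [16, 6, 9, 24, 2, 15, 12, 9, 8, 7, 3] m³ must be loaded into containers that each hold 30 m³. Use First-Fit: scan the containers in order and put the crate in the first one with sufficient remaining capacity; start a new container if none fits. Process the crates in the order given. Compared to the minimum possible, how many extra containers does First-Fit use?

First-Fit: [16,6,2,3] [9,15] [24] [12,9,8] [7] → 5 containers.
Total size 111 m³; any packing needs at least ⌈111/30⌉ = 4 containers.
An optimal packing achieves that bound: [24,6] [16,12,2] [15,9,3] [9,8,7] → 4 containers.
Excess: 5 − 4 = 1.

1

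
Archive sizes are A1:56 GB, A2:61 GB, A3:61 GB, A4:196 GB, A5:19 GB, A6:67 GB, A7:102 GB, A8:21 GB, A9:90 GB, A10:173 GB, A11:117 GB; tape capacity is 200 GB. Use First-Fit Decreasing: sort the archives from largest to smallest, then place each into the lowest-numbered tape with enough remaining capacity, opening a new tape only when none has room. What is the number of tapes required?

Sorted descending: 196, 173, 117, 102, 90, 67, 61, 61, 56, 21, 19.
tape 1: place 196 GB, 4 GB left
tape 2: place 173 GB, 27 GB left
tape 3: place 117 GB, 83 GB left
tape 4: place 102 GB, 98 GB left
tape 4: place 90 GB, 8 GB left
tape 3: place 67 GB, 16 GB left
tape 5: place 61 GB, 139 GB left
tape 5: place 61 GB, 78 GB left
tape 5: place 56 GB, 22 GB left
tape 2: place 21 GB, 6 GB left
tape 5: place 19 GB, 3 GB left

5 tapes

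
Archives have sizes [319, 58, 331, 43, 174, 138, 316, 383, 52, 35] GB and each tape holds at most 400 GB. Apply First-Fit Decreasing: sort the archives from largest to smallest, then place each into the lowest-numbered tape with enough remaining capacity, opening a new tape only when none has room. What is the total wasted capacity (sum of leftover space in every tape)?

Sorted descending: 383, 331, 319, 316, 174, 138, 58, 52, 43, 35.
383 GB → tape 1 (remaining 17 GB)
331 GB → tape 2 (remaining 69 GB)
319 GB → tape 3 (remaining 81 GB)
316 GB → tape 4 (remaining 84 GB)
174 GB → tape 5 (remaining 226 GB)
138 GB → tape 5 (remaining 88 GB)
58 GB → tape 2 (remaining 11 GB)
52 GB → tape 3 (remaining 29 GB)
43 GB → tape 4 (remaining 41 GB)
35 GB → tape 4 (remaining 6 GB)
5 tapes × 400 GB = 2000 GB; used 1849 GB; unused 151 GB.

151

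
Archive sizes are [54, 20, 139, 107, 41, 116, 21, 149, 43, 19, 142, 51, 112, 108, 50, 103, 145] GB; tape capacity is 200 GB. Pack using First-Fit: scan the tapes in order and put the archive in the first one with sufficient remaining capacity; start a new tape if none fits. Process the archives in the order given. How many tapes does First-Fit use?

9

Put 54 GB in tape 1; 146 GB remain.
Put 20 GB in tape 1; 126 GB remain.
Put 139 GB in tape 2; 61 GB remain.
Put 107 GB in tape 1; 19 GB remain.
Put 41 GB in tape 2; 20 GB remain.
Put 116 GB in tape 3; 84 GB remain.
Put 21 GB in tape 3; 63 GB remain.
Put 149 GB in tape 4; 51 GB remain.
Put 43 GB in tape 3; 20 GB remain.
Put 19 GB in tape 1; 0 GB remain.
Put 142 GB in tape 5; 58 GB remain.
Put 51 GB in tape 4; 0 GB remain.
Put 112 GB in tape 6; 88 GB remain.
Put 108 GB in tape 7; 92 GB remain.
Put 50 GB in tape 5; 8 GB remain.
Put 103 GB in tape 8; 97 GB remain.
Put 145 GB in tape 9; 55 GB remain.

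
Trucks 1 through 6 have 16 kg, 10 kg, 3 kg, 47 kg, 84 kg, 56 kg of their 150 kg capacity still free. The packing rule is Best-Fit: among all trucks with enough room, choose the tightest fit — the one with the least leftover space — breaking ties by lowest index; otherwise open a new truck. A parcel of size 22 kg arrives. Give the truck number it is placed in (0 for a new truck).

Trucks with room: truck 4 (47 kg), truck 5 (84 kg), truck 6 (56 kg).
Tightest fit is truck 4 with 47 kg free.

4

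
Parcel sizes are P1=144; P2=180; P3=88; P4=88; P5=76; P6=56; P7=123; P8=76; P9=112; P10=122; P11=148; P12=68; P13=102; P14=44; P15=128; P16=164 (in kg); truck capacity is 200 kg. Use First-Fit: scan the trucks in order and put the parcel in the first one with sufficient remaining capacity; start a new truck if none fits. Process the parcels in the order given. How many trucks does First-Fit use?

10 trucks

Put P1 (144 kg) in truck 1; 56 kg remain.
Put P2 (180 kg) in truck 2; 20 kg remain.
Put P3 (88 kg) in truck 3; 112 kg remain.
Put P4 (88 kg) in truck 3; 24 kg remain.
Put P5 (76 kg) in truck 4; 124 kg remain.
Put P6 (56 kg) in truck 1; 0 kg remain.
Put P7 (123 kg) in truck 4; 1 kg remain.
Put P8 (76 kg) in truck 5; 124 kg remain.
Put P9 (112 kg) in truck 5; 12 kg remain.
Put P10 (122 kg) in truck 6; 78 kg remain.
Put P11 (148 kg) in truck 7; 52 kg remain.
Put P12 (68 kg) in truck 6; 10 kg remain.
Put P13 (102 kg) in truck 8; 98 kg remain.
Put P14 (44 kg) in truck 7; 8 kg remain.
Put P15 (128 kg) in truck 9; 72 kg remain.
Put P16 (164 kg) in truck 10; 36 kg remain.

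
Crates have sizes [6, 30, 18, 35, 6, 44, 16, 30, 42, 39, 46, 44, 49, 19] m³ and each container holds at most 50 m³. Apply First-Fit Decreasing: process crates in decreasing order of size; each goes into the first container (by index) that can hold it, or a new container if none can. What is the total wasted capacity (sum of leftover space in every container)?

76

Sorted descending: 49, 46, 44, 44, 42, 39, 35, 30, 30, 19, 18, 16, 6, 6.
49 m³ → container 1 (remaining 1 m³)
46 m³ → container 2 (remaining 4 m³)
44 m³ → container 3 (remaining 6 m³)
44 m³ → container 4 (remaining 6 m³)
42 m³ → container 5 (remaining 8 m³)
39 m³ → container 6 (remaining 11 m³)
35 m³ → container 7 (remaining 15 m³)
30 m³ → container 8 (remaining 20 m³)
30 m³ → container 9 (remaining 20 m³)
19 m³ → container 8 (remaining 1 m³)
18 m³ → container 9 (remaining 2 m³)
16 m³ → container 10 (remaining 34 m³)
6 m³ → container 3 (remaining 0 m³)
6 m³ → container 4 (remaining 0 m³)
10 containers × 50 m³ = 500 m³; used 424 m³; unused 76 m³.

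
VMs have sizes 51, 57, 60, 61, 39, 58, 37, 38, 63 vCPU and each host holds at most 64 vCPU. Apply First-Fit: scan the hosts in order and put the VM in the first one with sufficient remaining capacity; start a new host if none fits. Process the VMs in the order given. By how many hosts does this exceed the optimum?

First-Fit: [51] [57] [60] [61] [39] [58] [37] [38] [63] → 9 hosts.
9 VMs exceed 32 vCPU (half the capacity), and no two of those can share a host, so at least 9 hosts are needed.
So 9 is already optimal.

0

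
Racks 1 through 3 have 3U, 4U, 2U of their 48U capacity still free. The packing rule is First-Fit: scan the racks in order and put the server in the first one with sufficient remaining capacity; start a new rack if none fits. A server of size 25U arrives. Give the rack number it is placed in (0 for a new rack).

No rack has ≥ 25U free, so a new rack is opened.

0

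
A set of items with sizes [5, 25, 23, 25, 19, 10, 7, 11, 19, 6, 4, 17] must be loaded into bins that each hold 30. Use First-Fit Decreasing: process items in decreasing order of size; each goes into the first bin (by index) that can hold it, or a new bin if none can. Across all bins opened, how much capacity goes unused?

Sorted descending: 25, 25, 23, 19, 19, 17, 11, 10, 7, 6, 5, 4.
Put 25 in bin 1; 5 remain.
Put 25 in bin 2; 5 remain.
Put 23 in bin 3; 7 remain.
Put 19 in bin 4; 11 remain.
Put 19 in bin 5; 11 remain.
Put 17 in bin 6; 13 remain.
Put 11 in bin 4; 0 remain.
Put 10 in bin 5; 1 remain.
Put 7 in bin 3; 0 remain.
Put 6 in bin 6; 7 remain.
Put 5 in bin 1; 0 remain.
Put 4 in bin 2; 1 remain.
6 bins × 30 = 180; used 171; unused 9.

9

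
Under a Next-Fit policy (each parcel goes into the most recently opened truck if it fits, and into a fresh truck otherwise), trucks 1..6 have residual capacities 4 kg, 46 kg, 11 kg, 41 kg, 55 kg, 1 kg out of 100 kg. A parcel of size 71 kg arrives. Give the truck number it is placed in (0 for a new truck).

0

Next-Fit only looks at truck 6, which has 1 kg free.
71 kg does not fit, so a new truck is opened.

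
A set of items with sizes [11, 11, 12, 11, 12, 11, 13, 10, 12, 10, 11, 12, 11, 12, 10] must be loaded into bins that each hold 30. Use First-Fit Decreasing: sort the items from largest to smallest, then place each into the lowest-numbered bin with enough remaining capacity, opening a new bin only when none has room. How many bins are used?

7

Sorted descending: 13, 12, 12, 12, 12, 12, 11, 11, 11, 11, 11, 11, 10, 10, 10.
bin 1: place 13, 17 left
bin 1: place 12, 5 left
bin 2: place 12, 18 left
bin 2: place 12, 6 left
bin 3: place 12, 18 left
bin 3: place 12, 6 left
bin 4: place 11, 19 left
bin 4: place 11, 8 left
bin 5: place 11, 19 left
bin 5: place 11, 8 left
bin 6: place 11, 19 left
bin 6: place 11, 8 left
bin 7: place 10, 20 left
bin 7: place 10, 10 left
bin 7: place 10, 0 left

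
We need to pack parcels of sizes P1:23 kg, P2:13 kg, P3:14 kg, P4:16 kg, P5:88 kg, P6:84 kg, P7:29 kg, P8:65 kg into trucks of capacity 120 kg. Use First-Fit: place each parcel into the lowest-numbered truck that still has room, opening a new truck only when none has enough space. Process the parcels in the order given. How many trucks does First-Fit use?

P1 (23 kg) → truck 1 (remaining 97 kg)
P2 (13 kg) → truck 1 (remaining 84 kg)
P3 (14 kg) → truck 1 (remaining 70 kg)
P4 (16 kg) → truck 1 (remaining 54 kg)
P5 (88 kg) → truck 2 (remaining 32 kg)
P6 (84 kg) → truck 3 (remaining 36 kg)
P7 (29 kg) → truck 1 (remaining 25 kg)
P8 (65 kg) → truck 4 (remaining 55 kg)
Final trucks: [23,13,14,16,29] [88] [84] [65].

4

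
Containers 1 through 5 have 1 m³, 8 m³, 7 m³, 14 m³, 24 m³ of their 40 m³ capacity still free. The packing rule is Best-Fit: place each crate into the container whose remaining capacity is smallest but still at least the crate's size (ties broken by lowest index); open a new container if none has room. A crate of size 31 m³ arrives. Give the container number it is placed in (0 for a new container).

0

No container has ≥ 31 m³ free, so a new container is opened.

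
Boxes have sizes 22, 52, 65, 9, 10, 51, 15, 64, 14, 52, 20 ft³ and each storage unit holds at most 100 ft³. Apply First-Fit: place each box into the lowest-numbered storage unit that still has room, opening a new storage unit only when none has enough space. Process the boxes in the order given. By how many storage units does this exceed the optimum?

0

First-Fit: [22,52,9,10] [65,15,14] [51,20] [64] [52] → 5 storage units.
5 boxes exceed 50 ft³ (half the capacity), and no two of those can share a storage unit, so at least 5 storage units are needed.
So 5 is already optimal.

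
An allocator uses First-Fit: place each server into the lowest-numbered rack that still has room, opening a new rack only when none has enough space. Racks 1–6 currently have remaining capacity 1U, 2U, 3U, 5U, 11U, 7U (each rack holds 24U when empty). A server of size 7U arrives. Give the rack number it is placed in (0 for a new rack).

5

Racks with room: rack 5 (11U), rack 6 (7U).
The first with room is rack 5.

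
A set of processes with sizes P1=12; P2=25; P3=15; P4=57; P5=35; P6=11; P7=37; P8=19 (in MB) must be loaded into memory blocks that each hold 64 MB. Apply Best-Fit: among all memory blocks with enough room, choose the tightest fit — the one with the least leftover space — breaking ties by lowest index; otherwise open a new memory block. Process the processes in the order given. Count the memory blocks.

P1 (12 MB) → memory block 1 (remaining 52 MB)
P2 (25 MB) → memory block 1 (remaining 27 MB)
P3 (15 MB) → memory block 1 (remaining 12 MB)
P4 (57 MB) → memory block 2 (remaining 7 MB)
P5 (35 MB) → memory block 3 (remaining 29 MB)
P6 (11 MB) → memory block 1 (remaining 1 MB)
P7 (37 MB) → memory block 4 (remaining 27 MB)
P8 (19 MB) → memory block 4 (remaining 8 MB)

4 memory blocks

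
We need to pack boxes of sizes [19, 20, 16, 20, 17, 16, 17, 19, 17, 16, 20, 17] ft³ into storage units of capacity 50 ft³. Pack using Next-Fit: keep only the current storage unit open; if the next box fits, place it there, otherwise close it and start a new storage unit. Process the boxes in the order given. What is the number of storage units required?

storage unit 1: place 19 ft³, 31 ft³ left
storage unit 1: place 20 ft³, 11 ft³ left
storage unit 2: place 16 ft³, 34 ft³ left
storage unit 2: place 20 ft³, 14 ft³ left
storage unit 3: place 17 ft³, 33 ft³ left
storage unit 3: place 16 ft³, 17 ft³ left
storage unit 3: place 17 ft³, 0 ft³ left
storage unit 4: place 19 ft³, 31 ft³ left
storage unit 4: place 17 ft³, 14 ft³ left
storage unit 5: place 16 ft³, 34 ft³ left
storage unit 5: place 20 ft³, 14 ft³ left
storage unit 6: place 17 ft³, 33 ft³ left

6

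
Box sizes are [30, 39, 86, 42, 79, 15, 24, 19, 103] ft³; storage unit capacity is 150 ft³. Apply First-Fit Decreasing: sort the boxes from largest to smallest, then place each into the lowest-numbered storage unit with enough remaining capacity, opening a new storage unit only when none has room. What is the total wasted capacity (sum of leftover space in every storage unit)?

Sorted descending: 103, 86, 79, 42, 39, 30, 24, 19, 15.
storage unit 1: place 103 ft³, 47 ft³ left
storage unit 2: place 86 ft³, 64 ft³ left
storage unit 3: place 79 ft³, 71 ft³ left
storage unit 1: place 42 ft³, 5 ft³ left
storage unit 2: place 39 ft³, 25 ft³ left
storage unit 3: place 30 ft³, 41 ft³ left
storage unit 2: place 24 ft³, 1 ft³ left
storage unit 3: place 19 ft³, 22 ft³ left
storage unit 3: place 15 ft³, 7 ft³ left
3 storage units × 150 ft³ = 450 ft³; used 437 ft³; unused 13 ft³.

13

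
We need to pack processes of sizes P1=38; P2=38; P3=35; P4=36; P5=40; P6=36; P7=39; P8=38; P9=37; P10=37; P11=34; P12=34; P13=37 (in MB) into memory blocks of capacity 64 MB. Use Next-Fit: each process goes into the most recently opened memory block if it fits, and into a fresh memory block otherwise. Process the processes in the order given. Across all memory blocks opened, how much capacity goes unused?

memory block 1: place P1 (38 MB), 26 MB left
memory block 2: place P2 (38 MB), 26 MB left
memory block 3: place P3 (35 MB), 29 MB left
memory block 4: place P4 (36 MB), 28 MB left
memory block 5: place P5 (40 MB), 24 MB left
memory block 6: place P6 (36 MB), 28 MB left
memory block 7: place P7 (39 MB), 25 MB left
memory block 8: place P8 (38 MB), 26 MB left
memory block 9: place P9 (37 MB), 27 MB left
memory block 10: place P10 (37 MB), 27 MB left
memory block 11: place P11 (34 MB), 30 MB left
memory block 12: place P12 (34 MB), 30 MB left
memory block 13: place P13 (37 MB), 27 MB left
13 memory blocks × 64 MB = 832 MB; used 479 MB; unused 353 MB.

353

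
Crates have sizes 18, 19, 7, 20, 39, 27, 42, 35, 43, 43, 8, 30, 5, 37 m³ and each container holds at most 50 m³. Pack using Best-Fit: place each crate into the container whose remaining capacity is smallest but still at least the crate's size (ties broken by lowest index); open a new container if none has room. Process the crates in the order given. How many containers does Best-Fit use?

18 m³ → container 1 (remaining 32 m³)
19 m³ → container 1 (remaining 13 m³)
7 m³ → container 1 (remaining 6 m³)
20 m³ → container 2 (remaining 30 m³)
39 m³ → container 3 (remaining 11 m³)
27 m³ → container 2 (remaining 3 m³)
42 m³ → container 4 (remaining 8 m³)
35 m³ → container 5 (remaining 15 m³)
43 m³ → container 6 (remaining 7 m³)
43 m³ → container 7 (remaining 7 m³)
8 m³ → container 4 (remaining 0 m³)
30 m³ → container 8 (remaining 20 m³)
5 m³ → container 1 (remaining 1 m³)
37 m³ → container 9 (remaining 13 m³)

9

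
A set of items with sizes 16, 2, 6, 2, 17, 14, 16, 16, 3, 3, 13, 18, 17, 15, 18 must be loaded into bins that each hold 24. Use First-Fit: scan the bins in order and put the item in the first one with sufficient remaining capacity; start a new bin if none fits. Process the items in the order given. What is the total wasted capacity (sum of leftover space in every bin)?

64

Put 16 in bin 1; 8 remain.
Put 2 in bin 1; 6 remain.
Put 6 in bin 1; 0 remain.
Put 2 in bin 2; 22 remain.
Put 17 in bin 2; 5 remain.
Put 14 in bin 3; 10 remain.
Put 16 in bin 4; 8 remain.
Put 16 in bin 5; 8 remain.
Put 3 in bin 2; 2 remain.
Put 3 in bin 3; 7 remain.
Put 13 in bin 6; 11 remain.
Put 18 in bin 7; 6 remain.
Put 17 in bin 8; 7 remain.
Put 15 in bin 9; 9 remain.
Put 18 in bin 10; 6 remain.
10 bins × 24 = 240; used 176; unused 64.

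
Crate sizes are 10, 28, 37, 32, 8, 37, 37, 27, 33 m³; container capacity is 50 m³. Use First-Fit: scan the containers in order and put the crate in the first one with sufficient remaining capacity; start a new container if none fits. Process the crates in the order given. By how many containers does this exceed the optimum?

0

First-Fit: [10,28,8] [37] [32] [37] [37] [27] [33] → 7 containers.
7 crates exceed 25 m³ (half the capacity), and no two of those can share a container, so at least 7 containers are needed.
So 7 is already optimal.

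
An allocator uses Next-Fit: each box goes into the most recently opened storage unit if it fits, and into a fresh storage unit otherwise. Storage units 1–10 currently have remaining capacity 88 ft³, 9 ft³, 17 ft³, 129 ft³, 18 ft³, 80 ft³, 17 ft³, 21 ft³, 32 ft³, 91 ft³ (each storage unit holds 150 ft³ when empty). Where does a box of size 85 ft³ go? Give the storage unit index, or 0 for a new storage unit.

10

Next-Fit only looks at storage unit 10, which has 91 ft³ free.
85 ft³ fits there.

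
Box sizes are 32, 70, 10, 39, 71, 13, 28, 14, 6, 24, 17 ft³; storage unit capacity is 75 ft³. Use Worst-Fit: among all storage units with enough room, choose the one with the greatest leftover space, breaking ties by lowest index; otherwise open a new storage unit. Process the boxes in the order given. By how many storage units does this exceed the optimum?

Worst-Fit: [32,10,28] [70] [39,13,14,6] [71] [24,17] → 5 storage units.
Total size 324 ft³; any packing needs at least ⌈324/75⌉ = 5 storage units.
So 5 is already optimal.

0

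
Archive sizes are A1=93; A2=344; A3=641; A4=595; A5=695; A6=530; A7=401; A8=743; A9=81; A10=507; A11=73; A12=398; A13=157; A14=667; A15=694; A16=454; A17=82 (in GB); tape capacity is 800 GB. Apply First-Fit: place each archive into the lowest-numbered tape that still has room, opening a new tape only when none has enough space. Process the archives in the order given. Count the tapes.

Put A1 (93 GB) in tape 1; 707 GB remain.
Put A2 (344 GB) in tape 1; 363 GB remain.
Put A3 (641 GB) in tape 2; 159 GB remain.
Put A4 (595 GB) in tape 3; 205 GB remain.
Put A5 (695 GB) in tape 4; 105 GB remain.
Put A6 (530 GB) in tape 5; 270 GB remain.
Put A7 (401 GB) in tape 6; 399 GB remain.
Put A8 (743 GB) in tape 7; 57 GB remain.
Put A9 (81 GB) in tape 1; 282 GB remain.
Put A10 (507 GB) in tape 8; 293 GB remain.
Put A11 (73 GB) in tape 1; 209 GB remain.
Put A12 (398 GB) in tape 6; 1 GB remain.
Put A13 (157 GB) in tape 1; 52 GB remain.
Put A14 (667 GB) in tape 9; 133 GB remain.
Put A15 (694 GB) in tape 10; 106 GB remain.
Put A16 (454 GB) in tape 11; 346 GB remain.
Put A17 (82 GB) in tape 2; 77 GB remain.
Final tapes: [93,344,81,73,157] [641,82] [595] [695] [530] [401,398] [743] [507] [667] [694] [454].

11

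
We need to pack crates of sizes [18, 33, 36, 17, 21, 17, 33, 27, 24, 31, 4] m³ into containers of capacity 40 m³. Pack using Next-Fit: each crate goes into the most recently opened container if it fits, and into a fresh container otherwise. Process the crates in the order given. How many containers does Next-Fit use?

Put 18 m³ in container 1; 22 m³ remain.
Put 33 m³ in container 2; 7 m³ remain.
Put 36 m³ in container 3; 4 m³ remain.
Put 17 m³ in container 4; 23 m³ remain.
Put 21 m³ in container 4; 2 m³ remain.
Put 17 m³ in container 5; 23 m³ remain.
Put 33 m³ in container 6; 7 m³ remain.
Put 27 m³ in container 7; 13 m³ remain.
Put 24 m³ in container 8; 16 m³ remain.
Put 31 m³ in container 9; 9 m³ remain.
Put 4 m³ in container 9; 5 m³ remain.
Final containers: [18] [33] [36] [17,21] [17] [33] [27] [24] [31,4].

9 containers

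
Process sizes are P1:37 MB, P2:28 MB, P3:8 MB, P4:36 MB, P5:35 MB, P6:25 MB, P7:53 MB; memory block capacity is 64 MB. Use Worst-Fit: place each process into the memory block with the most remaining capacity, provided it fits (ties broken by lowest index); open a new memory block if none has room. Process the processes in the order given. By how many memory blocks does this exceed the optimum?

1

Worst-Fit: [37] [28,8] [36] [35,25] [53] → 5 memory blocks.
Total size 222 MB; any packing needs at least ⌈222/64⌉ = 4 memory blocks.
An optimal packing achieves that bound: [53,8] [37,25] [36,28] [35] → 4 memory blocks.
Excess: 5 − 4 = 1.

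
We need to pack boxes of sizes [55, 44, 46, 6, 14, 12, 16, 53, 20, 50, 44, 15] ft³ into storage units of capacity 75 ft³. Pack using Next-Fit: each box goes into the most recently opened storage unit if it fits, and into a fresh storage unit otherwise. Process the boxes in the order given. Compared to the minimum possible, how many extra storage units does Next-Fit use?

1

Next-Fit: [55] [44] [46,6,14] [12,16] [53,20] [50] [44,15] → 7 storage units.
6 boxes exceed 37.5 ft³ (half the capacity), and no two of those can share a storage unit, so at least 6 storage units are needed.
An optimal packing achieves that bound: [55,20] [53,16,6] [50,15] [46,14,12] [44] [44] → 6 storage units.
Excess: 7 − 6 = 1.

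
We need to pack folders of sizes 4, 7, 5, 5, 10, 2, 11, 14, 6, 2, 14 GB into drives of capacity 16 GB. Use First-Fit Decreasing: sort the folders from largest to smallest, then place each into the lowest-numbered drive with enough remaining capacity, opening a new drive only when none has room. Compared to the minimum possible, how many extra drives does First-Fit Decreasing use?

0

First-Fit Decreasing: [14,2] [14,2] [11,5] [10,6] [7,5,4] → 5 drives.
Total size 80 GB; any packing needs at least ⌈80/16⌉ = 5 drives.
So 5 is already optimal.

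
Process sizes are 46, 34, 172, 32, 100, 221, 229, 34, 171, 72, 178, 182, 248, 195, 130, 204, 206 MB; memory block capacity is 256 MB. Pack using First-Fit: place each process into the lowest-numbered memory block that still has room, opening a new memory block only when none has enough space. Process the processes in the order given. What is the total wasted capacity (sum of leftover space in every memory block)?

Put 46 MB in memory block 1; 210 MB remain.
Put 34 MB in memory block 1; 176 MB remain.
Put 172 MB in memory block 1; 4 MB remain.
Put 32 MB in memory block 2; 224 MB remain.
Put 100 MB in memory block 2; 124 MB remain.
Put 221 MB in memory block 3; 35 MB remain.
Put 229 MB in memory block 4; 27 MB remain.
Put 34 MB in memory block 2; 90 MB remain.
Put 171 MB in memory block 5; 85 MB remain.
Put 72 MB in memory block 2; 18 MB remain.
Put 178 MB in memory block 6; 78 MB remain.
Put 182 MB in memory block 7; 74 MB remain.
Put 248 MB in memory block 8; 8 MB remain.
Put 195 MB in memory block 9; 61 MB remain.
Put 130 MB in memory block 10; 126 MB remain.
Put 204 MB in memory block 11; 52 MB remain.
Put 206 MB in memory block 12; 50 MB remain.
12 memory blocks × 256 MB = 3072 MB; used 2454 MB; unused 618 MB.

618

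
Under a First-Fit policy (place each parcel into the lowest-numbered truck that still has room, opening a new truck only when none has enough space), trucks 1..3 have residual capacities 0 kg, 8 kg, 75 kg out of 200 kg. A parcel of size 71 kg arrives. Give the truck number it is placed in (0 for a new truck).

Trucks with room: truck 3 (75 kg).
The first with room is truck 3.

3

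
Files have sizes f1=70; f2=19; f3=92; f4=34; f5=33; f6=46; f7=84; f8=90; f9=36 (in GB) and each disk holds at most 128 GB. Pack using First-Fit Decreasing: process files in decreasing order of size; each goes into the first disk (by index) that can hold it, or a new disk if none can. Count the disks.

Sorted descending: 92, 90, 84, 70, 46, 36, 34, 33, 19.
92 GB → disk 1 (remaining 36 GB)
90 GB → disk 2 (remaining 38 GB)
84 GB → disk 3 (remaining 44 GB)
70 GB → disk 4 (remaining 58 GB)
46 GB → disk 4 (remaining 12 GB)
36 GB → disk 1 (remaining 0 GB)
34 GB → disk 2 (remaining 4 GB)
33 GB → disk 3 (remaining 11 GB)
19 GB → disk 5 (remaining 109 GB)

5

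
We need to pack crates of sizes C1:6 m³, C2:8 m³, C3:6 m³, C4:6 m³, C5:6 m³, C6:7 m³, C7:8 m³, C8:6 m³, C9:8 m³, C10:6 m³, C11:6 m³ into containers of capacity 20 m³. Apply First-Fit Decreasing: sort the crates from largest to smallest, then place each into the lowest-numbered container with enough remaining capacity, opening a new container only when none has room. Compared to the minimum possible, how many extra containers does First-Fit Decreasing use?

First-Fit Decreasing: [8,8] [8,7] [6,6,6] [6,6,6] [6] → 5 containers.
Total size 73 m³; any packing needs at least ⌈73/20⌉ = 4 containers.
An optimal packing achieves that bound: [8,8] [8,6,6] [7,6,6] [6,6,6] → 4 containers.
Excess: 5 − 4 = 1.

1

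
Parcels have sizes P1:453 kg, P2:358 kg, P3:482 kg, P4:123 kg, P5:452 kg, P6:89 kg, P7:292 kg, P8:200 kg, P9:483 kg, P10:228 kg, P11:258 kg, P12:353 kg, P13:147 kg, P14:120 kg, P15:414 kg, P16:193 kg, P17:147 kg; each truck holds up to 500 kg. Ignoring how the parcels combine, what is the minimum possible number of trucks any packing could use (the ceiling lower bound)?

10 trucks

Total size = 453 + 358 + 482 + 123 + 452 + 89 + 292 + 200 + 483 + 228 + 258 + 353 + 147 + 120 + 414 + 193 + 147 = 4792 kg.
⌈4792 / 500⌉ = 10.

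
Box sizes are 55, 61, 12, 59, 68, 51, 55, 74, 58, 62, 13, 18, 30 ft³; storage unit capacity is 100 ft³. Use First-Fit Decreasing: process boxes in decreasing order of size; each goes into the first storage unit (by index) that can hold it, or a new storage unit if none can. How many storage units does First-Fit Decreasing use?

Sorted descending: 74, 68, 62, 61, 59, 58, 55, 55, 51, 30, 18, 13, 12.
74 ft³ → storage unit 1 (remaining 26 ft³)
68 ft³ → storage unit 2 (remaining 32 ft³)
62 ft³ → storage unit 3 (remaining 38 ft³)
61 ft³ → storage unit 4 (remaining 39 ft³)
59 ft³ → storage unit 5 (remaining 41 ft³)
58 ft³ → storage unit 6 (remaining 42 ft³)
55 ft³ → storage unit 7 (remaining 45 ft³)
55 ft³ → storage unit 8 (remaining 45 ft³)
51 ft³ → storage unit 9 (remaining 49 ft³)
30 ft³ → storage unit 2 (remaining 2 ft³)
18 ft³ → storage unit 1 (remaining 8 ft³)
13 ft³ → storage unit 3 (remaining 25 ft³)
12 ft³ → storage unit 3 (remaining 13 ft³)
Final storage units: [74,18] [68,30] [62,13,12] [61] [59] [58] [55] [55] [51].

9 storage units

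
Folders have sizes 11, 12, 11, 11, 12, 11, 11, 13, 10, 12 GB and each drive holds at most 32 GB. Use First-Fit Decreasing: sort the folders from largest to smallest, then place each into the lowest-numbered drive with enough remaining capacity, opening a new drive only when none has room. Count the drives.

5 drives

Sorted descending: 13, 12, 12, 12, 11, 11, 11, 11, 11, 10.
Put 13 GB in drive 1; 19 GB remain.
Put 12 GB in drive 1; 7 GB remain.
Put 12 GB in drive 2; 20 GB remain.
Put 12 GB in drive 2; 8 GB remain.
Put 11 GB in drive 3; 21 GB remain.
Put 11 GB in drive 3; 10 GB remain.
Put 11 GB in drive 4; 21 GB remain.
Put 11 GB in drive 4; 10 GB remain.
Put 11 GB in drive 5; 21 GB remain.
Put 10 GB in drive 3; 0 GB remain.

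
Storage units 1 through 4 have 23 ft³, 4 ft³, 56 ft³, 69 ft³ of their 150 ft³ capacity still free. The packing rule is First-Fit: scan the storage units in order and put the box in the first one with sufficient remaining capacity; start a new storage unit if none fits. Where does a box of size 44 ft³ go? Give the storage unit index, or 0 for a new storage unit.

3

Storage units with room: storage unit 3 (56 ft³), storage unit 4 (69 ft³).
The first with room is storage unit 3.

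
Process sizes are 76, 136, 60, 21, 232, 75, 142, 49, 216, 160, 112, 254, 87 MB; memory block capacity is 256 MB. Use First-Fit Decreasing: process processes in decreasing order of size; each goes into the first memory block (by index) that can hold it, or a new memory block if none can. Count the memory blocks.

Sorted descending: 254, 232, 216, 160, 142, 136, 112, 87, 76, 75, 60, 49, 21.
254 MB → memory block 1 (remaining 2 MB)
232 MB → memory block 2 (remaining 24 MB)
216 MB → memory block 3 (remaining 40 MB)
160 MB → memory block 4 (remaining 96 MB)
142 MB → memory block 5 (remaining 114 MB)
136 MB → memory block 6 (remaining 120 MB)
112 MB → memory block 5 (remaining 2 MB)
87 MB → memory block 4 (remaining 9 MB)
76 MB → memory block 6 (remaining 44 MB)
75 MB → memory block 7 (remaining 181 MB)
60 MB → memory block 7 (remaining 121 MB)
49 MB → memory block 7 (remaining 72 MB)
21 MB → memory block 2 (remaining 3 MB)
Final memory blocks: [254] [232,21] [216] [160,87] [142,112] [136,76] [75,60,49].

7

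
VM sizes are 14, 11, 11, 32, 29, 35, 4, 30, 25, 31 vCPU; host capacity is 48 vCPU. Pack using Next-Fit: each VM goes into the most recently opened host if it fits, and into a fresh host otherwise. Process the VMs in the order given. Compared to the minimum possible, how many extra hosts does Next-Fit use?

Next-Fit: [14,11,11] [32] [29] [35,4] [30] [25] [31] → 7 hosts.
6 VMs exceed 24 vCPU (half the capacity), and no two of those can share a host, so at least 6 hosts are needed.
An optimal packing achieves that bound: [35,11] [32,14] [31,11,4] [30] [29] [25] → 6 hosts.
Excess: 7 − 6 = 1.

1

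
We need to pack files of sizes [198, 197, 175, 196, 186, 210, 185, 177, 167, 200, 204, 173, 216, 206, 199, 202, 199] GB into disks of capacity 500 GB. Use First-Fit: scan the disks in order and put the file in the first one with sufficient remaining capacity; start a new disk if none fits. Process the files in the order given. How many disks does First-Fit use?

Put 198 GB in disk 1; 302 GB remain.
Put 197 GB in disk 1; 105 GB remain.
Put 175 GB in disk 2; 325 GB remain.
Put 196 GB in disk 2; 129 GB remain.
Put 186 GB in disk 3; 314 GB remain.
Put 210 GB in disk 3; 104 GB remain.
Put 185 GB in disk 4; 315 GB remain.
Put 177 GB in disk 4; 138 GB remain.
Put 167 GB in disk 5; 333 GB remain.
Put 200 GB in disk 5; 133 GB remain.
Put 204 GB in disk 6; 296 GB remain.
Put 173 GB in disk 6; 123 GB remain.
Put 216 GB in disk 7; 284 GB remain.
Put 206 GB in disk 7; 78 GB remain.
Put 199 GB in disk 8; 301 GB remain.
Put 202 GB in disk 8; 99 GB remain.
Put 199 GB in disk 9; 301 GB remain.
Final disks: [198,197] [175,196] [186,210] [185,177] [167,200] [204,173] [216,206] [199,202] [199].

9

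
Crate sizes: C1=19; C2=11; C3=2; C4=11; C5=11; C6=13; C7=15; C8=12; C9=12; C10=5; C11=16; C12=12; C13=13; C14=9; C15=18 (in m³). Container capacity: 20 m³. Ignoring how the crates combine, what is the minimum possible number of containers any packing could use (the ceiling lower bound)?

Total size = 19 + 11 + 2 + 11 + 11 + 13 + 15 + 12 + 12 + 5 + 16 + 12 + 13 + 9 + 18 = 179 m³.
⌈179 / 20⌉ = 9.

9 containers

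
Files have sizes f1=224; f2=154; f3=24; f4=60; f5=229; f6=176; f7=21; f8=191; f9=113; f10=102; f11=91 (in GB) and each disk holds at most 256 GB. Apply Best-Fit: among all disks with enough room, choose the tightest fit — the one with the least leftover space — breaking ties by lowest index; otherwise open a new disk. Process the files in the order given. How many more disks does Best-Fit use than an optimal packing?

Best-Fit: [224,24] [154,60] [229,21] [176] [191] [113,102] [91] → 7 disks.
Total size 1385 GB; any packing needs at least ⌈1385/256⌉ = 6 disks.
An optimal packing achieves that bound: [229,24] [224,21] [191,60] [176] [154,102] [113,91] → 6 disks.
Excess: 7 − 6 = 1.

1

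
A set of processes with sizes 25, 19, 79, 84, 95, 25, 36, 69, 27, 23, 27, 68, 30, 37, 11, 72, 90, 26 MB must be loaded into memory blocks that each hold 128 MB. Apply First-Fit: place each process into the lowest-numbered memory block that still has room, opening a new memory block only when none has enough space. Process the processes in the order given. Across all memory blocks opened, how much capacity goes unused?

Put 25 MB in memory block 1; 103 MB remain.
Put 19 MB in memory block 1; 84 MB remain.
Put 79 MB in memory block 1; 5 MB remain.
Put 84 MB in memory block 2; 44 MB remain.
Put 95 MB in memory block 3; 33 MB remain.
Put 25 MB in memory block 2; 19 MB remain.
Put 36 MB in memory block 4; 92 MB remain.
Put 69 MB in memory block 4; 23 MB remain.
Put 27 MB in memory block 3; 6 MB remain.
Put 23 MB in memory block 4; 0 MB remain.
Put 27 MB in memory block 5; 101 MB remain.
Put 68 MB in memory block 5; 33 MB remain.
Put 30 MB in memory block 5; 3 MB remain.
Put 37 MB in memory block 6; 91 MB remain.
Put 11 MB in memory block 2; 8 MB remain.
Put 72 MB in memory block 6; 19 MB remain.
Put 90 MB in memory block 7; 38 MB remain.
Put 26 MB in memory block 7; 12 MB remain.
7 memory blocks × 128 MB = 896 MB; used 843 MB; unused 53 MB.

53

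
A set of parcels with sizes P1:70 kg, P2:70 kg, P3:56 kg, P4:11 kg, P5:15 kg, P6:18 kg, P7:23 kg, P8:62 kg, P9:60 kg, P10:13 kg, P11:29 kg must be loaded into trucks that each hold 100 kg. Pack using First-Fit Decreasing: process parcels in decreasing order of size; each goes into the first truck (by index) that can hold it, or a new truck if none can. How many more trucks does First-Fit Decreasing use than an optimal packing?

0

First-Fit Decreasing: [70,29] [70,23] [62,18,15] [60,13,11] [56] → 5 trucks.
Total size 427 kg; any packing needs at least ⌈427/100⌉ = 5 trucks.
So 5 is already optimal.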